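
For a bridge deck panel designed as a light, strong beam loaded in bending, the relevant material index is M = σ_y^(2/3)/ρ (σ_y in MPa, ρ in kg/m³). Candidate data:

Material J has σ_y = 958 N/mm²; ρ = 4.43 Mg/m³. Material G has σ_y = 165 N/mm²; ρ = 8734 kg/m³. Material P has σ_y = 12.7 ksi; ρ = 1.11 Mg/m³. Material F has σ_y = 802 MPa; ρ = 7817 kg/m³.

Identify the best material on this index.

After converting to SI:
  material J: σ_y = 958.0 MPa, ρ = 4430 kg/m³
  material G: σ_y = 165.0 MPa, ρ = 8734 kg/m³
  material P: σ_y = 87.56 MPa, ρ = 1110 kg/m³
  material F: σ_y = 802.0 MPa, ρ = 7817 kg/m³
  material J: M = 21.9×10⁻³
  material P: M = 17.8×10⁻³
  material F: M = 11.0×10⁻³
  material G: M = 3.44×10⁻³
The maximum is for material J.

material J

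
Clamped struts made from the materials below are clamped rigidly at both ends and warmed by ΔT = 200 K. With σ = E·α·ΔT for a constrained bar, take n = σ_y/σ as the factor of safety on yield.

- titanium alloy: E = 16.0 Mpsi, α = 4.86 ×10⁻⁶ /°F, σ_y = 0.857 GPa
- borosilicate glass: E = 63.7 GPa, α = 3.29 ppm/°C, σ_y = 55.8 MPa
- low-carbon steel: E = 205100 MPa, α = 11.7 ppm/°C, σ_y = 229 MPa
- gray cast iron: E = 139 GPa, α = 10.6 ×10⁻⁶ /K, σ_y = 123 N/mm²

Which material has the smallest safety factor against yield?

Converting E to GPa, α to ×10⁻⁶/K, σ_y to MPa, then σ and n for each:
  titanium alloy: E = 110.3, α = 8.75, σ_y = 857.0 → σ = 193 MPa, n = 4.44
  borosilicate glass: E = 63.70, α = 3.29, σ_y = 55.80 → σ = 41.9 MPa, n = 1.33
  low-carbon steel: E = 205.1, α = 11.7, σ_y = 229.0 → σ = 480 MPa, n = 0.477
  gray cast iron: E = 139.0, α = 10.6, σ_y = 123.0 → σ = 295 MPa, n = 0.417
Gray cast iron has the lowest safety factor, n = 0.417.

gray cast iron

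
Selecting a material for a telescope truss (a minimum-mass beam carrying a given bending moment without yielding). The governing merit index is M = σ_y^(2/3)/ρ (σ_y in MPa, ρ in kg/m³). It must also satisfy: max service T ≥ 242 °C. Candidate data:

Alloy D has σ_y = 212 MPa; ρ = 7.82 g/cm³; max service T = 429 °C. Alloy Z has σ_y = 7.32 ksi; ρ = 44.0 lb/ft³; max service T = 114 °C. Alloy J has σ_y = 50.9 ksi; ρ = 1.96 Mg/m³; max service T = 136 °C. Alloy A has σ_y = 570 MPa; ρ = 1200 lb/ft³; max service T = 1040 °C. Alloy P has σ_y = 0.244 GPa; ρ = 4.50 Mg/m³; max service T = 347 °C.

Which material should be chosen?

alloy P

Screen on constraints: max service T ≥ 242 °C. Survivors: alloy D, alloy A, alloy P.
In SI units:
  alloy D: σ_y = 212.0 MPa, ρ = 7820 kg/m³
  alloy A: σ_y = 570.0 MPa, ρ = 19220 kg/m³
  alloy P: σ_y = 244.0 MPa, ρ = 4500 kg/m³
  alloy P: M = 8.68×10⁻³
  alloy D: M = 4.55×10⁻³
  alloy A: M = 3.58×10⁻³
The maximum is for alloy P.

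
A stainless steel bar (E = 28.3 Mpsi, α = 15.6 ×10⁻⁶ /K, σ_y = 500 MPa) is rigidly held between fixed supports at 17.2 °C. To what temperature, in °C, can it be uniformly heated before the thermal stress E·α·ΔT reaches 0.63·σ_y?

E = 28.3 Mpsi = 195.1 GPa.
E·α·ΔT = 315.0 MPa ⇒ ΔT = 315.0 / (195.1×10³ × 15.6×10⁻⁶) = 103.5 K.
T = 17.2 + 103.5 = 120.7 °C.

121 °C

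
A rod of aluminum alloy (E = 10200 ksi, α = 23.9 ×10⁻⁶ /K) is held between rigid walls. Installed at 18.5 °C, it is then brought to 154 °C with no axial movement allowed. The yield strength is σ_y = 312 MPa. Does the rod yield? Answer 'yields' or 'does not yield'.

does not yield

E = 10200 ksi = 70.33 GPa.
ΔT = 135.5 K. Constrained thermal stress σ = E·α·ΔT = 70.33×10³ MPa × 23.9×10⁻⁶ × 135.5 = 228 MPa (compressive).
Compare to σ_y = 312 MPa: σ < σ_y, so it does not yield.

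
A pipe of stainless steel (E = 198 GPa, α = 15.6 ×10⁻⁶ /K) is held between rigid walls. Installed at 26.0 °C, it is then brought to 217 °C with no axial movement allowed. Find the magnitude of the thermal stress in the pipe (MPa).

590 MPa

ΔT = 191.0 K. Constrained thermal stress σ = E·α·ΔT = 198.0×10³ MPa × 15.6×10⁻⁶ × 191.0 = 590 MPa (compressive).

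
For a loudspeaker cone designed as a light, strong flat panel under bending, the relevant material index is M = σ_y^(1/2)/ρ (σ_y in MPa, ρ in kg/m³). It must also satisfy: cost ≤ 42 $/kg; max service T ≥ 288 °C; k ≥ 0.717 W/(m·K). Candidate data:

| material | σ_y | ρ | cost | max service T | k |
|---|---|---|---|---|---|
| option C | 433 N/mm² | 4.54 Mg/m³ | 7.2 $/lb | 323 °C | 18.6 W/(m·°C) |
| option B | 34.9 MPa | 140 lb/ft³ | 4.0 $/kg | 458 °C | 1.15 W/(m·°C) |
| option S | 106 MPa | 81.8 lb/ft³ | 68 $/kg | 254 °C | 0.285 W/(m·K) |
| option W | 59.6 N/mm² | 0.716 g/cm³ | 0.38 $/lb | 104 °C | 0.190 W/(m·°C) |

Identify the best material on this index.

Screen on constraints: cost ≤ 42 $/kg; max service T ≥ 288 °C; k ≥ 0.717 W/(m·K). Survivors: option C, option B.
Normalizing units and computing the index:
  option C: σ_y = 433.0 MPa, ρ = 4540 kg/m³
  option B: σ_y = 34.90 MPa, ρ = 2243 kg/m³
  option C: M = 4.58×10⁻³
  option B: M = 2.63×10⁻³
Highest index: option C.

option C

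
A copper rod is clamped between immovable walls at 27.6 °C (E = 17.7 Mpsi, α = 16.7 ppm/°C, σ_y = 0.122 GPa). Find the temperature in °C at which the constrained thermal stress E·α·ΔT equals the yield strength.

E = 17.7 Mpsi = 122.0 GPa.
σ_y = 0.122 GPa = 122.0 MPa.
E·α·ΔT = 122.0 MPa ⇒ ΔT = 122.0 / (122.0×10³ × 16.7×10⁻⁶) = 59.86 K.
T = 27.6 + 59.86 = 87.46 °C.

87.5 °C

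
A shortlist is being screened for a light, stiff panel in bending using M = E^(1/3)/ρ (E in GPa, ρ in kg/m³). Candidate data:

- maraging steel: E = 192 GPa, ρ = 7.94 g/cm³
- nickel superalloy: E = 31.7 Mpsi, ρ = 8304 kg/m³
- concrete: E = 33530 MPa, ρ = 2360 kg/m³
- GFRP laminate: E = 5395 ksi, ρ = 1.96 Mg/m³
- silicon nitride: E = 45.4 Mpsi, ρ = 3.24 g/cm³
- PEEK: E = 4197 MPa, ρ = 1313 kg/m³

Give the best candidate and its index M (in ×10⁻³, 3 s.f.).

silicon nitride, M = 2.10×10⁻³

In SI units:
  maraging steel: E = 192.0 GPa, ρ = 7940 kg/m³
  nickel superalloy: E = 218.6 GPa, ρ = 8304 kg/m³
  concrete: E = 33.53 GPa, ρ = 2360 kg/m³
  GFRP laminate: E = 37.20 GPa, ρ = 1960 kg/m³
  silicon nitride: E = 313.0 GPa, ρ = 3240 kg/m³
  PEEK: E = 4.197 GPa, ρ = 1313 kg/m³
  silicon nitride: M = 2.10×10⁻³
  GFRP laminate: M = 1.70×10⁻³
  concrete: M = 1.37×10⁻³
  PEEK: M = 1.23×10⁻³
  maraging steel: M = 0.727×10⁻³
  nickel superalloy: M = 0.725×10⁻³
Silicon nitride ranks first.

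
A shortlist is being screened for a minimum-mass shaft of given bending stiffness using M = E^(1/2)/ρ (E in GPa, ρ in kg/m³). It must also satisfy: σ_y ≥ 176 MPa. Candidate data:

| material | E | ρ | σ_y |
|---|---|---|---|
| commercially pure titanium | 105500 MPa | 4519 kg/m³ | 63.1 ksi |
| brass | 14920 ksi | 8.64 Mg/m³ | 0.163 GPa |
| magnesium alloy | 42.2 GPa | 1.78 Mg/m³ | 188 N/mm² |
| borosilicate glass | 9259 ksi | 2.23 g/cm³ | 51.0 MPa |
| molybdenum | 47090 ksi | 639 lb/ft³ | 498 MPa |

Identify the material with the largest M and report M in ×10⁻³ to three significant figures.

Screen on constraints: σ_y ≥ 176 MPa. Survivors: commercially pure titanium, magnesium alloy, molybdenum.
Normalizing units and computing the index:
  commercially pure titanium: E = 105.5 GPa, ρ = 4519 kg/m³
  magnesium alloy: E = 42.20 GPa, ρ = 1780 kg/m³
  molybdenum: E = 324.7 GPa, ρ = 10240 kg/m³
  magnesium alloy: M = 3.65×10⁻³
  commercially pure titanium: M = 2.27×10⁻³
  molybdenum: M = 1.76×10⁻³
Magnesium alloy ranks first.

magnesium alloy, M = 3.65×10⁻³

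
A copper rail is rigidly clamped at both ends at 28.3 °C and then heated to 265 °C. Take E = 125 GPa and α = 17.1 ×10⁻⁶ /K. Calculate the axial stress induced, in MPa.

ΔT = 236.7 K. Constrained thermal stress σ = E·α·ΔT = 125.0×10³ MPa × 17.1×10⁻⁶ × 236.7 = 506 MPa (compressive).

506 MPa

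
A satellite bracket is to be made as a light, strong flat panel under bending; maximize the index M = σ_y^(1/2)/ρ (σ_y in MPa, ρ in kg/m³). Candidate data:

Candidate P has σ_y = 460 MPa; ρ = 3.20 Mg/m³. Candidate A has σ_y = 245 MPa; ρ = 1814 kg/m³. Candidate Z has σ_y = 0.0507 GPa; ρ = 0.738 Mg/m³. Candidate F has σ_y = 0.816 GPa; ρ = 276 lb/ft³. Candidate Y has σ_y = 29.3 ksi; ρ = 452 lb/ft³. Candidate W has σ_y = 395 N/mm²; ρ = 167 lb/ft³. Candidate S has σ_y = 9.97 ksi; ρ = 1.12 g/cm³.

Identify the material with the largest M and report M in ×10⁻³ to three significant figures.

candidate Z, M = 9.65×10⁻³

After converting to SI:
  candidate P: σ_y = 460.0 MPa, ρ = 3200 kg/m³
  candidate A: σ_y = 245.0 MPa, ρ = 1814 kg/m³
  candidate Z: σ_y = 50.70 MPa, ρ = 738.0 kg/m³
  candidate F: σ_y = 816.0 MPa, ρ = 4421 kg/m³
  candidate Y: σ_y = 202.0 MPa, ρ = 7240 kg/m³
  candidate W: σ_y = 395.0 MPa, ρ = 2675 kg/m³
  candidate S: σ_y = 68.74 MPa, ρ = 1120 kg/m³
  candidate Z: M = 9.65×10⁻³
  candidate A: M = 8.63×10⁻³
  candidate W: M = 7.43×10⁻³
  candidate S: M = 7.40×10⁻³
  candidate P: M = 6.70×10⁻³
  candidate F: M = 6.46×10⁻³
  candidate Y: M = 1.96×10⁻³
Candidate Z has the largest M.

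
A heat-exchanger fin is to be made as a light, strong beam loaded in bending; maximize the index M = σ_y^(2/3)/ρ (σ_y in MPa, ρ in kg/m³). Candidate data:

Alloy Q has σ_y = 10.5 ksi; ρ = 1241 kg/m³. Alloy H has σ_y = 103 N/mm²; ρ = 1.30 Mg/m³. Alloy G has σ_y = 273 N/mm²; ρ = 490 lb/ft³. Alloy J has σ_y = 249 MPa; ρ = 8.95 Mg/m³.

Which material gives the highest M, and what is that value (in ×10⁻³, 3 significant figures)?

alloy H, M = 16.9×10⁻³

After converting to SI:
  alloy Q: σ_y = 72.39 MPa, ρ = 1241 kg/m³
  alloy H: σ_y = 103.0 MPa, ρ = 1300 kg/m³
  alloy G: σ_y = 273.0 MPa, ρ = 7849 kg/m³
  alloy J: σ_y = 249.0 MPa, ρ = 8950 kg/m³
  alloy H: M = 16.9×10⁻³
  alloy Q: M = 14.0×10⁻³
  alloy G: M = 5.36×10⁻³
  alloy J: M = 4.42×10⁻³
The maximum is for alloy H.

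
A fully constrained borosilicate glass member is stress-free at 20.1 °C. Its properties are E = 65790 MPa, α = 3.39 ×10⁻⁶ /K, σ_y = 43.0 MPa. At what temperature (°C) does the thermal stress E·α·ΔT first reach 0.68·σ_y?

151 °C

E = 65790 MPa = 65.79 GPa.
E·α·ΔT = 29.24 MPa ⇒ ΔT = 29.24 / (65.79×10³ × 3.39×10⁻⁶) = 131.1 K.
T = 20.1 + 131.1 = 151.2 °C.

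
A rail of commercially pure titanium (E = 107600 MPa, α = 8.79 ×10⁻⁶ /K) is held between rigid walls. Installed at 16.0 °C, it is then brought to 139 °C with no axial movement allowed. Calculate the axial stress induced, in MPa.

E = 107600 MPa = 107.6 GPa.
ΔT = 123.0 K. Constrained thermal stress σ = E·α·ΔT = 107.6×10³ MPa × 8.79×10⁻⁶ × 123.0 = 116 MPa (compressive).

116 MPa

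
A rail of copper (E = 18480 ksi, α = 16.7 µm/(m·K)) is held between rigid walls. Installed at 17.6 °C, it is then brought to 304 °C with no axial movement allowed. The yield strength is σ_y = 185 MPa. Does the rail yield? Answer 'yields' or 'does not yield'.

E = 18480 ksi = 127.4 GPa.
ΔT = 286.4 K. Constrained thermal stress σ = E·α·ΔT = 127.4×10³ MPa × 16.7×10⁻⁶ × 286.4 = 609 MPa (compressive).
Compare to σ_y = 185 MPa: σ ≥ σ_y, so it yields.

yields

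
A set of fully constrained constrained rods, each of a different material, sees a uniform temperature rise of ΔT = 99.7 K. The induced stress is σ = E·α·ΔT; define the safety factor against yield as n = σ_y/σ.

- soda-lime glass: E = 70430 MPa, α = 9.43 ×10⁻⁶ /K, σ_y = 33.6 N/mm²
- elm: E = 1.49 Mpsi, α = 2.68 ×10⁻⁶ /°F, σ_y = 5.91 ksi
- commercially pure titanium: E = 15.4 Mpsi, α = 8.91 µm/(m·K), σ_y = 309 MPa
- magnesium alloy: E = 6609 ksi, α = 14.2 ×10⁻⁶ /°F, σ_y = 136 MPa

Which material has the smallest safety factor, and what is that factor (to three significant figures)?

Converting E to GPa, α to ×10⁻⁶/K, σ_y to MPa, then σ and n for each:
  soda-lime glass: E = 70.43, α = 9.43, σ_y = 33.60 → σ = 66.2 MPa, n = 0.507
  elm: E = 10.27, α = 4.82, σ_y = 40.75 → σ = 4.94 MPa, n = 8.25
  commercially pure titanium: E = 106.2, α = 8.91, σ_y = 309.0 → σ = 94.3 MPa, n = 3.28
  magnesium alloy: E = 45.57, α = 25.6, σ_y = 136.0 → σ = 116 MPa, n = 1.17
The minimum is soda-lime glass at n = 0.507.

soda-lime glass, n = 0.507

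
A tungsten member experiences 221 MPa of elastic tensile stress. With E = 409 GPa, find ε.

ε = σ/E = 221 / 409000 = 5.40×10⁻⁴.

5.40×10⁻⁴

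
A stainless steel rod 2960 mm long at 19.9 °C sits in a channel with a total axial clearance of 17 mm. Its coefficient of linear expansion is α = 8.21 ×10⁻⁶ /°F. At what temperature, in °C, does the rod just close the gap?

409 °C

α = 8.21×10⁻⁶/°F × 9/5 = 14.8×10⁻⁶/K.
α·L₀·ΔT = 17.0 mm ⇒ ΔT = 17.0 / (14.8×10⁻⁶ × 2960.0) = 388.6 K.
T = 19.9 + 388.6 = 408.5 °C.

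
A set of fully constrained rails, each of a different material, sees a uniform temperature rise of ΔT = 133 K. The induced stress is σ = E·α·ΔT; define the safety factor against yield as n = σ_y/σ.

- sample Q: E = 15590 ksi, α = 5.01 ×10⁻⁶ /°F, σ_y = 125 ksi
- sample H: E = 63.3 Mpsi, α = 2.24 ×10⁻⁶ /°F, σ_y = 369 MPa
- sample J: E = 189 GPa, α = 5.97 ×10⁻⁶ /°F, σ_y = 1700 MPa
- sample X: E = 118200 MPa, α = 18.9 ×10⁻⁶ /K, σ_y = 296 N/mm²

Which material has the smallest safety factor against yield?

In consistent units (E in GPa, α in ×10⁻⁶/K, σ_y in MPa):
  sample Q: E = 107.5, α = 9.02, σ_y = 861.8 → σ = 129 MPa, n = 6.69
  sample H: E = 436.4, α = 4.03, σ_y = 369.0 → σ = 234 MPa, n = 1.58
  sample J: E = 189.0, α = 10.7, σ_y = 1700 → σ = 270 MPa, n = 6.29
  sample X: E = 118.2, α = 18.9, σ_y = 296.0 → σ = 297 MPa, n = 0.996
The minimum is sample X at n = 0.996.

sample X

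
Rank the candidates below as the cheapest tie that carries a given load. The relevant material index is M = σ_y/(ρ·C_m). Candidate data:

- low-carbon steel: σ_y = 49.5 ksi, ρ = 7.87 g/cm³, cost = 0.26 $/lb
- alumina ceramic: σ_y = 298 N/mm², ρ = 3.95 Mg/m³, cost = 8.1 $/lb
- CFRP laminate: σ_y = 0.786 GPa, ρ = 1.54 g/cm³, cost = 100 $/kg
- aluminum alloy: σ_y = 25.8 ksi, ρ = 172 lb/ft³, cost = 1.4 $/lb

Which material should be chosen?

low-carbon steel

In SI units:
  low-carbon steel: σ_y = 341.3 MPa, ρ = 7870 kg/m³, cost = 0.5732 $/kg
  alumina ceramic: σ_y = 298.0 MPa, ρ = 3950 kg/m³, cost = 17.86 $/kg
  CFRP laminate: σ_y = 786.0 MPa, ρ = 1540 kg/m³, cost = 100.0 $/kg
  aluminum alloy: σ_y = 177.9 MPa, ρ = 2755 kg/m³, cost = 3.086 $/kg
  low-carbon steel: M = 75.7 kN·m per $
  aluminum alloy: M = 20.9 kN·m per $
  CFRP laminate: M = 5.10 kN·m per $
  alumina ceramic: M = 4.22 kN·m per $
The maximum is for low-carbon steel.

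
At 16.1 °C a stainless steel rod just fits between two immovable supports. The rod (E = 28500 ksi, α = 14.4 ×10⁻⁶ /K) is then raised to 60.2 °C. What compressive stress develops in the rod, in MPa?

125 MPa

E = 28500 ksi = 196.5 GPa.
ΔT = 44.10 K. Constrained thermal stress σ = E·α·ΔT = 196.5×10³ MPa × 14.4×10⁻⁶ × 44.10 = 125 MPa (compressive).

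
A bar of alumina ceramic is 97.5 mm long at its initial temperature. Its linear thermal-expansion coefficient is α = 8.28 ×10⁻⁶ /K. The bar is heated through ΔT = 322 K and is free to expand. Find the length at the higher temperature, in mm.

ΔL = α·L₀·ΔT = 8.28×10⁻⁶ × 97.5 mm × 322.0 K = 0.260 mm.
L = L₀ + ΔL = 97.5 + 0.260 = 97.760 mm.

97.760 mm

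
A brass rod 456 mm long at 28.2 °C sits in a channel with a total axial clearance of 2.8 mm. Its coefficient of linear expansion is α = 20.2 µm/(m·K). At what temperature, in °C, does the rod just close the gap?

α·L₀·ΔT = 2.8 mm ⇒ ΔT = 2.8 / (20.2×10⁻⁶ × 456.0) = 304.0 K.
T = 28.2 + 304.0 = 332.2 °C.

332 °C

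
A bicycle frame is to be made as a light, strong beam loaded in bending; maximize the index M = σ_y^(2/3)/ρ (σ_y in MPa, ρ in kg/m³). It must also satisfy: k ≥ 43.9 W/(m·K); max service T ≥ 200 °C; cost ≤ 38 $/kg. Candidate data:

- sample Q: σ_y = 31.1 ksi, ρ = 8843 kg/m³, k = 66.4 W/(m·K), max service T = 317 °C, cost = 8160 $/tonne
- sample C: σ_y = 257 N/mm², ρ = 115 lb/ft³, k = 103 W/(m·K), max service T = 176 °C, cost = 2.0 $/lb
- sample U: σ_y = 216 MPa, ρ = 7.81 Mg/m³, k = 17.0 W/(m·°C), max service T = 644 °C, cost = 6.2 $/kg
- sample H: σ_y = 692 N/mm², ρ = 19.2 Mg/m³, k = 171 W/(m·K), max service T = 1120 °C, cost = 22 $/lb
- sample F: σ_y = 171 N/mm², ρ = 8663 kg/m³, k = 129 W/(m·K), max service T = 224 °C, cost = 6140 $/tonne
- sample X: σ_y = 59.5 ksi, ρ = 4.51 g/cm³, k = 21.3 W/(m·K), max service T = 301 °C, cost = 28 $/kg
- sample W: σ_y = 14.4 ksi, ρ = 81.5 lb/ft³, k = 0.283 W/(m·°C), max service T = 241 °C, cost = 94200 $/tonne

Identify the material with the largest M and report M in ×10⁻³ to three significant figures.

sample Q, M = 4.05×10⁻³

Screen on constraints: k ≥ 43.9 W/(m·K); max service T ≥ 200 °C; cost ≤ 38 $/kg. Survivors: sample Q, sample F.
In SI units:
  sample Q: σ_y = 214.4 MPa, ρ = 8843 kg/m³
  sample F: σ_y = 171.0 MPa, ρ = 8663 kg/m³
  sample Q: M = 4.05×10⁻³
  sample F: M = 3.56×10⁻³
Sample Q has the largest M.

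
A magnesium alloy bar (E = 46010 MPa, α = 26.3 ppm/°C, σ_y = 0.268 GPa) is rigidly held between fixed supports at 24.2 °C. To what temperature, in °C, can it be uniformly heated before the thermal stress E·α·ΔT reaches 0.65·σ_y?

E = 46010 MPa = 46.01 GPa.
σ_y = 0.268 GPa = 268.0 MPa.
E·α·ΔT = 174.2 MPa ⇒ ΔT = 174.2 / (46.01×10³ × 26.3×10⁻⁶) = 144.0 K.
T = 24.2 + 144.0 = 168.2 °C.

168 °C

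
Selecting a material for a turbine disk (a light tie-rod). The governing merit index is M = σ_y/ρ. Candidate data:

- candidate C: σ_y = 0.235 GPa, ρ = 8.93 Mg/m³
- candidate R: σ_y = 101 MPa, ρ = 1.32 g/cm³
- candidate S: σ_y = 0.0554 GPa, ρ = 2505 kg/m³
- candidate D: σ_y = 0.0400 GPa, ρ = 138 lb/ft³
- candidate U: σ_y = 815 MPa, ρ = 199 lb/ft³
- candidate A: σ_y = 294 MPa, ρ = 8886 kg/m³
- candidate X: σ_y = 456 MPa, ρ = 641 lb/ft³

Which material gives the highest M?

In SI units:
  candidate C: σ_y = 235.0 MPa, ρ = 8930 kg/m³
  candidate R: σ_y = 101.0 MPa, ρ = 1320 kg/m³
  candidate S: σ_y = 55.40 MPa, ρ = 2505 kg/m³
  candidate D: σ_y = 40.00 MPa, ρ = 2211 kg/m³
  candidate U: σ_y = 815.0 MPa, ρ = 3188 kg/m³
  candidate A: σ_y = 294.0 MPa, ρ = 8886 kg/m³
  candidate X: σ_y = 456.0 MPa, ρ = 10270 kg/m³
  candidate U: M = 256 kN·m/kg
  candidate R: M = 76.5 kN·m/kg
  candidate X: M = 44.4 kN·m/kg
  candidate A: M = 33.1 kN·m/kg
  candidate C: M = 26.3 kN·m/kg
  candidate S: M = 22.1 kN·m/kg
  candidate D: M = 18.1 kN·m/kg
The maximum is for candidate U.

candidate U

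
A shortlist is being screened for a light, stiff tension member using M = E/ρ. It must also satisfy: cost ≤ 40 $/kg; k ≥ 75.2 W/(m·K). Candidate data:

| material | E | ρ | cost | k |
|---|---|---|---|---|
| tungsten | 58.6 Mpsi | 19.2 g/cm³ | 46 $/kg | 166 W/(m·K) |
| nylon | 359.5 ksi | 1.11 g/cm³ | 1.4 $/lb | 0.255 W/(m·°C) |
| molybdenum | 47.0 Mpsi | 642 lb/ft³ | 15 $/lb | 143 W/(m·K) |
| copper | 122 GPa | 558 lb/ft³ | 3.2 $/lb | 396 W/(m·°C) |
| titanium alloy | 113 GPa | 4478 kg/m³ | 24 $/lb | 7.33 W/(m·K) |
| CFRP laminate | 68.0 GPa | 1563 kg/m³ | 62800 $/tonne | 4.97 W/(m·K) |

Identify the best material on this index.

molybdenum

Screen on constraints: cost ≤ 40 $/kg; k ≥ 75.2 W/(m·K). Survivors: molybdenum, copper.
In SI units:
  molybdenum: E = 324.1 GPa, ρ = 10280 kg/m³
  copper: E = 122.0 GPa, ρ = 8938 kg/m³
  molybdenum: M = 31.5 MN·m/kg
  copper: M = 13.6 MN·m/kg
Highest index: molybdenum.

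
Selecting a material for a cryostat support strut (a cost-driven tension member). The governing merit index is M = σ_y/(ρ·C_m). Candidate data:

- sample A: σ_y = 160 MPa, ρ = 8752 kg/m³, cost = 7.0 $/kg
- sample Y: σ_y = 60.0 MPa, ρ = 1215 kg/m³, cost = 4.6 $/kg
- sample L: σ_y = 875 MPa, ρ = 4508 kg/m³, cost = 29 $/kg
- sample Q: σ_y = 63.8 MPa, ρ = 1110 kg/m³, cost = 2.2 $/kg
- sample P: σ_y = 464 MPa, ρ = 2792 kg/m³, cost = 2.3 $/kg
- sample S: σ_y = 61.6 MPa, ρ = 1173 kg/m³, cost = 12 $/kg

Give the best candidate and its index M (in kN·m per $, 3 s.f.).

sample P, M = 72.3 kN·m per $

Evaluate M for each candidate:
  sample P: M = 72.3 kN·m per $
  sample Q: M = 26.1 kN·m per $
  sample Y: M = 10.7 kN·m per $
  sample L: M = 6.69 kN·m per $
  sample S: M = 4.38 kN·m per $
  sample A: M = 2.61 kN·m per $
Sample P has the largest M.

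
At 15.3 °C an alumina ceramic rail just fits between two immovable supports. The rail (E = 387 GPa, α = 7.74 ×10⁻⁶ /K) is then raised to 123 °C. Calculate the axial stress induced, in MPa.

323 MPa

ΔT = 107.7 K. Constrained thermal stress σ = E·α·ΔT = 387.0×10³ MPa × 7.74×10⁻⁶ × 107.7 = 323 MPa (compressive).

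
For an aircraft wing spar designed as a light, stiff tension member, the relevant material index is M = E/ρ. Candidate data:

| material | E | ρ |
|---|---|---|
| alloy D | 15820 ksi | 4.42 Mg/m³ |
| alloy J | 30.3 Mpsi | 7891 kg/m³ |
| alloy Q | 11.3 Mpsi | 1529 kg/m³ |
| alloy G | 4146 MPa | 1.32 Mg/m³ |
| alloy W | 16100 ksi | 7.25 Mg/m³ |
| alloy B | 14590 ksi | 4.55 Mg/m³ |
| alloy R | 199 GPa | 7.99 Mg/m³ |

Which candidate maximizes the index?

alloy Q

Normalizing units and computing the index:
  alloy D: E = 109.1 GPa, ρ = 4420 kg/m³
  alloy J: E = 208.9 GPa, ρ = 7891 kg/m³
  alloy Q: E = 77.91 GPa, ρ = 1529 kg/m³
  alloy G: E = 4.146 GPa, ρ = 1320 kg/m³
  alloy W: E = 111.0 GPa, ρ = 7250 kg/m³
  alloy B: E = 100.6 GPa, ρ = 4550 kg/m³
  alloy R: E = 199.0 GPa, ρ = 7990 kg/m³
  alloy Q: M = 51.0 MN·m/kg
  alloy J: M = 26.5 MN·m/kg
  alloy R: M = 24.9 MN·m/kg
  alloy D: M = 24.7 MN·m/kg
  alloy B: M = 22.1 MN·m/kg
  alloy W: M = 15.3 MN·m/kg
  alloy G: M = 3.14 MN·m/kg
The maximum is for alloy Q.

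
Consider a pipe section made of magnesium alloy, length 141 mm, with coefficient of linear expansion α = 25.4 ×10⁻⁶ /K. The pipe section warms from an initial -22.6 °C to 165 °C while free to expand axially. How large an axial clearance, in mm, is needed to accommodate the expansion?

ΔT = 165 − (-22.6) = 187.6 K.
ΔL = α·L₀·ΔT = 25.4×10⁻⁶ × 141 mm × 187.6 K = 0.672 mm.

0.672 mm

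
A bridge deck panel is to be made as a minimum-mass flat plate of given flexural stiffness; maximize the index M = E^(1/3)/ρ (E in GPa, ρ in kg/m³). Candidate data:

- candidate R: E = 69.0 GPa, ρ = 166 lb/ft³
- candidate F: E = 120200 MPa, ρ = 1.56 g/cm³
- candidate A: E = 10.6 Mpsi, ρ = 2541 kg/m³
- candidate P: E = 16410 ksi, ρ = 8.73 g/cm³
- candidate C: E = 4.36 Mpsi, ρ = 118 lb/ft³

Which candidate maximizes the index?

candidate F

Putting every candidate on a common basis:
  candidate R: E = 69.00 GPa, ρ = 2659 kg/m³
  candidate F: E = 120.2 GPa, ρ = 1560 kg/m³
  candidate A: E = 73.08 GPa, ρ = 2541 kg/m³
  candidate P: E = 113.1 GPa, ρ = 8730 kg/m³
  candidate C: E = 30.06 GPa, ρ = 1890 kg/m³
  candidate F: M = 3.16×10⁻³
  candidate A: M = 1.65×10⁻³
  candidate C: M = 1.65×10⁻³
  candidate R: M = 1.54×10⁻³
  candidate P: M = 0.554×10⁻³
Candidate F ranks first.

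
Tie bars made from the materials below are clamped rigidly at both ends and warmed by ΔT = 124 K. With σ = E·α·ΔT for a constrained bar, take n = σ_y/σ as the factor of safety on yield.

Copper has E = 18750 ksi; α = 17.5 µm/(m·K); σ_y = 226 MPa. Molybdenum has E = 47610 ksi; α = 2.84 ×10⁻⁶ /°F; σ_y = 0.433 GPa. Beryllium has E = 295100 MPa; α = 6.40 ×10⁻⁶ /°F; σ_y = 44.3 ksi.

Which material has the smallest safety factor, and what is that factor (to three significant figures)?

Per material, after unit conversion:
  copper: E = 129.3, α = 17.5, σ_y = 226.0 → σ = 281 MPa, n = 0.806
  molybdenum: E = 328.3, α = 5.11, σ_y = 433.0 → σ = 208 MPa, n = 2.08
  beryllium: E = 295.1, α = 11.5, σ_y = 305.4 → σ = 422 MPa, n = 0.725
Smallest n: beryllium with n = 0.725.

beryllium, n = 0.725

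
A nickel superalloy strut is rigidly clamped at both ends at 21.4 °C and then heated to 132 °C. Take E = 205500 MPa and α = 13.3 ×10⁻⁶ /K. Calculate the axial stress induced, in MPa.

302 MPa

E = 205500 MPa = 205.5 GPa.
ΔT = 110.6 K. Constrained thermal stress σ = E·α·ΔT = 205.5×10³ MPa × 13.3×10⁻⁶ × 110.6 = 302 MPa (compressive).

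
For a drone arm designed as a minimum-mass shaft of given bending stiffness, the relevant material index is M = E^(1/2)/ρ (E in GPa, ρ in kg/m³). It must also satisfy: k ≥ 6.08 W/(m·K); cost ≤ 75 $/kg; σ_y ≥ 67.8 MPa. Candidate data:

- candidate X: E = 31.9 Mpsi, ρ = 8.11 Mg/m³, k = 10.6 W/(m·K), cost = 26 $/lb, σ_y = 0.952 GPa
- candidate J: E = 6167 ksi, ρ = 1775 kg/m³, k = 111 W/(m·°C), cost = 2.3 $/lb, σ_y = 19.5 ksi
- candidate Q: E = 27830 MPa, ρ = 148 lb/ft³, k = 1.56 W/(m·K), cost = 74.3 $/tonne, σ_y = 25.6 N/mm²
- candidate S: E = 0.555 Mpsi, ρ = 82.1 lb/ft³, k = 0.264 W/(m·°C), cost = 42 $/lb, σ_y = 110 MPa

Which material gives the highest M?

candidate J

Screen on constraints: k ≥ 6.08 W/(m·K); cost ≤ 75 $/kg; σ_y ≥ 67.8 MPa. Survivors: candidate X, candidate J.
After converting to SI:
  candidate X: E = 219.9 GPa, ρ = 8110 kg/m³
  candidate J: E = 42.52 GPa, ρ = 1775 kg/m³
  candidate J: M = 3.67×10⁻³
  candidate X: M = 1.83×10⁻³
Candidate J ranks first.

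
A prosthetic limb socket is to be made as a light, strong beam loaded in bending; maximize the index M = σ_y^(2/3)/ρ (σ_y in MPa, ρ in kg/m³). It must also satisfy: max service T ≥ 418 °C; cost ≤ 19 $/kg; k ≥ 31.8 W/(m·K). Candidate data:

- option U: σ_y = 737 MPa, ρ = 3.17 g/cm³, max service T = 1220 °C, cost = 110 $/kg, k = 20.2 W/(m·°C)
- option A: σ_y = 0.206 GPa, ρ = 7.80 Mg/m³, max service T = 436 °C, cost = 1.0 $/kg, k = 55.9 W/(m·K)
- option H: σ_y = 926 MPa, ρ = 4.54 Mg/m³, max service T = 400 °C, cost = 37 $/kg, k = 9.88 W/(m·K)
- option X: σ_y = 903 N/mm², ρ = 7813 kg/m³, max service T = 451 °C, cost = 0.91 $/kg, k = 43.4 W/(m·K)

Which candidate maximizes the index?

Screen on constraints: max service T ≥ 418 °C; cost ≤ 19 $/kg; k ≥ 31.8 W/(m·K). Survivors: option A, option X.
Putting every candidate on a common basis:
  option A: σ_y = 206.0 MPa, ρ = 7800 kg/m³
  option X: σ_y = 903.0 MPa, ρ = 7813 kg/m³
  option X: M = 12.0×10⁻³
  option A: M = 4.47×10⁻³
Option X has the largest M.

option X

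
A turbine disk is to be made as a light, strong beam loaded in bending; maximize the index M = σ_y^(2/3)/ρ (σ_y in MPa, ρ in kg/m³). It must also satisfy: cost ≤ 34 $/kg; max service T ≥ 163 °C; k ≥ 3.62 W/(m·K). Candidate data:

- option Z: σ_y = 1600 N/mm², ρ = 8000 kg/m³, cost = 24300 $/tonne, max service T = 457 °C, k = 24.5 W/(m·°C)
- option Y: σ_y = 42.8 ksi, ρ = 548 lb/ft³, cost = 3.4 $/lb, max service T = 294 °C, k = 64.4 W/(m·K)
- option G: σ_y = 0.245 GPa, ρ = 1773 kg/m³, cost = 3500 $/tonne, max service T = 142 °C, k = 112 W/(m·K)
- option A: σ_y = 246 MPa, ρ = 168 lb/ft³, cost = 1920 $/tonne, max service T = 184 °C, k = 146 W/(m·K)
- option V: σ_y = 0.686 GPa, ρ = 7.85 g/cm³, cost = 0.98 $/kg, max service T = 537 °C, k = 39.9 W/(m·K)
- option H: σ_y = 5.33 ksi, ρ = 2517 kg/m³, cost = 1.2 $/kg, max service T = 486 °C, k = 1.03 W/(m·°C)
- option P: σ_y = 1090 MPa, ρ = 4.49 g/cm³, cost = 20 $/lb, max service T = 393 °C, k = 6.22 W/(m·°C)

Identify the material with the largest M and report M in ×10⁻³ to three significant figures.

option Z, M = 17.1×10⁻³

Screen on constraints: cost ≤ 34 $/kg; max service T ≥ 163 °C; k ≥ 3.62 W/(m·K). Survivors: option Z, option Y, option A, option V.
Putting every candidate on a common basis:
  option Z: σ_y = 1600 MPa, ρ = 8000 kg/m³
  option Y: σ_y = 295.1 MPa, ρ = 8778 kg/m³
  option A: σ_y = 246.0 MPa, ρ = 2691 kg/m³
  option V: σ_y = 686.0 MPa, ρ = 7850 kg/m³
  option Z: M = 17.1×10⁻³
  option A: M = 14.6×10⁻³
  option V: M = 9.91×10⁻³
  option Y: M = 5.05×10⁻³
The maximum is for option Z.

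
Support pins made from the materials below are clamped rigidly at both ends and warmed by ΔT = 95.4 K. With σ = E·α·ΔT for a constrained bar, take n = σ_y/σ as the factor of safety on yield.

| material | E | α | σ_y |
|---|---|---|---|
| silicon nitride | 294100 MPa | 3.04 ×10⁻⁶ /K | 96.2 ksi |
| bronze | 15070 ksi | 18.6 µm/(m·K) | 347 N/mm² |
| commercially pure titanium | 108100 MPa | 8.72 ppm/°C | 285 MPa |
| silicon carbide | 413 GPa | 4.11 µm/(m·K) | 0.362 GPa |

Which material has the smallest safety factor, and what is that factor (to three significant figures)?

bronze, n = 1.88

Converting E to GPa, α to ×10⁻⁶/K, σ_y to MPa, then σ and n for each:
  silicon nitride: E = 294.1, α = 3.04, σ_y = 663.3 → σ = 85.3 MPa, n = 7.78
  bronze: E = 103.9, α = 18.6, σ_y = 347.0 → σ = 184 MPa, n = 1.88
  commercially pure titanium: E = 108.1, α = 8.72, σ_y = 285.0 → σ = 89.9 MPa, n = 3.17
  silicon carbide: E = 413.0, α = 4.11, σ_y = 362.0 → σ = 162 MPa, n = 2.24
The minimum is bronze at n = 1.88.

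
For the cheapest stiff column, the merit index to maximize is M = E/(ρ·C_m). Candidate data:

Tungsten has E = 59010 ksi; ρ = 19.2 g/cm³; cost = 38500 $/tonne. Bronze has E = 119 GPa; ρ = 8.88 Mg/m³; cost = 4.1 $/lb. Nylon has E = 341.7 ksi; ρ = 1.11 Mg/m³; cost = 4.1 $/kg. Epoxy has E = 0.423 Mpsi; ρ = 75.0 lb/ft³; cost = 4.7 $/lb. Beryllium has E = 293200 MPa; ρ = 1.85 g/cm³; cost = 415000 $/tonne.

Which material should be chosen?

In SI units:
  tungsten: E = 406.9 GPa, ρ = 19200 kg/m³, cost = 38.50 $/kg
  bronze: E = 119.0 GPa, ρ = 8880 kg/m³, cost = 9.039 $/kg
  nylon: E = 2.356 GPa, ρ = 1110 kg/m³, cost = 4.100 $/kg
  epoxy: E = 2.916 GPa, ρ = 1201 kg/m³, cost = 10.36 $/kg
  beryllium: E = 293.2 GPa, ρ = 1850 kg/m³, cost = 415.0 $/kg
  bronze: M = 1.48 MN·m per $
  tungsten: M = 0.550 MN·m per $
  nylon: M = 0.518 MN·m per $
  beryllium: M = 0.382 MN·m per $
  epoxy: M = 0.234 MN·m per $
Highest index: bronze.

bronze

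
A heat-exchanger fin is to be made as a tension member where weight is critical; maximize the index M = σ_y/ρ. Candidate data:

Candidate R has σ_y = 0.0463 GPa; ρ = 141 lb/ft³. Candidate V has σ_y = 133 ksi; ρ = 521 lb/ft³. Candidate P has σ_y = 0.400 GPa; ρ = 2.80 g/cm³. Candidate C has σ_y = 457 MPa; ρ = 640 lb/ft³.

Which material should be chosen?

In SI units:
  candidate R: σ_y = 46.30 MPa, ρ = 2259 kg/m³
  candidate V: σ_y = 917.0 MPa, ρ = 8346 kg/m³
  candidate P: σ_y = 400.0 MPa, ρ = 2800 kg/m³
  candidate C: σ_y = 457.0 MPa, ρ = 10250 kg/m³
  candidate P: M = 143 kN·m/kg
  candidate V: M = 110 kN·m/kg
  candidate C: M = 44.6 kN·m/kg
  candidate R: M = 20.5 kN·m/kg
Highest index: candidate P.

candidate P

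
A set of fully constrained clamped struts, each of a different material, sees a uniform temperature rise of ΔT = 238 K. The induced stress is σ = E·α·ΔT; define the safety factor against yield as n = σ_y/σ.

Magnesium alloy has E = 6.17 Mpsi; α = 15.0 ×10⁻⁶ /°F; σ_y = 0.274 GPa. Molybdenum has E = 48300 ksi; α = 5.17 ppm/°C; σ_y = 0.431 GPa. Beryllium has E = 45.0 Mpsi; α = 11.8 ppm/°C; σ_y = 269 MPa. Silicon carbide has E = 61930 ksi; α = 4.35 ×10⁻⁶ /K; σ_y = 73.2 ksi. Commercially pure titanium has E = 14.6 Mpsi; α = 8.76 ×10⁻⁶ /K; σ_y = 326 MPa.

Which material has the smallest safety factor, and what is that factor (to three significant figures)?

beryllium, n = 0.309

Per material, after unit conversion:
  magnesium alloy: E = 42.54, α = 27.0, σ_y = 274.0 → σ = 273 MPa, n = 1.00
  molybdenum: E = 333.0, α = 5.17, σ_y = 431.0 → σ = 410 MPa, n = 1.05
  beryllium: E = 310.3, α = 11.8, σ_y = 269.0 → σ = 871 MPa, n = 0.309
  silicon carbide: E = 427.0, α = 4.35, σ_y = 504.7 → σ = 442 MPa, n = 1.14
  commercially pure titanium: E = 100.7, α = 8.76, σ_y = 326.0 → σ = 210 MPa, n = 1.55
Smallest n: beryllium with n = 0.309.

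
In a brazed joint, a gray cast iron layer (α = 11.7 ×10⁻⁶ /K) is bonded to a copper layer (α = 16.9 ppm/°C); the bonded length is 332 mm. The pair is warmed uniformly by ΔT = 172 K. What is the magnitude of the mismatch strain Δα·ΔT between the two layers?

Δα = |11.7 − 16.9|×10⁻⁶/K = 5.20×10⁻⁶/K.
Mismatch strain = Δα·ΔT = 5.20×10⁻⁶ × 172.0 = 8.94×10⁻⁴.

8.94×10⁻⁴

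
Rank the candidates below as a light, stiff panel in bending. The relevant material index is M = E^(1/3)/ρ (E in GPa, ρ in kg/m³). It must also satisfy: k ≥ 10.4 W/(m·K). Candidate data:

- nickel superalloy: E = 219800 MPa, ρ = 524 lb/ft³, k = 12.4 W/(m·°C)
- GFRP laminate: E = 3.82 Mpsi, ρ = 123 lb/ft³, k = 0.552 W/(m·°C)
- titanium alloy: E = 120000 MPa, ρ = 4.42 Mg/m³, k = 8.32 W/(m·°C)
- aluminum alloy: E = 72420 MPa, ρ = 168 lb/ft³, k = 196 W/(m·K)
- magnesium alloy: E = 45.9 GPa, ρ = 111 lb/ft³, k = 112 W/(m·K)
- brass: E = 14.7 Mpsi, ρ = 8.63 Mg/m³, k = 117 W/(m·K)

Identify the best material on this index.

Screen on constraints: k ≥ 10.4 W/(m·K). Survivors: nickel superalloy, aluminum alloy, magnesium alloy, brass.
In SI units:
  nickel superalloy: E = 219.8 GPa, ρ = 8394 kg/m³
  aluminum alloy: E = 72.42 GPa, ρ = 2691 kg/m³
  magnesium alloy: E = 45.90 GPa, ρ = 1778 kg/m³
  brass: E = 101.4 GPa, ρ = 8630 kg/m³
  magnesium alloy: M = 2.01×10⁻³
  aluminum alloy: M = 1.55×10⁻³
  nickel superalloy: M = 0.719×10⁻³
  brass: M = 0.540×10⁻³
Highest index: magnesium alloy.

magnesium alloy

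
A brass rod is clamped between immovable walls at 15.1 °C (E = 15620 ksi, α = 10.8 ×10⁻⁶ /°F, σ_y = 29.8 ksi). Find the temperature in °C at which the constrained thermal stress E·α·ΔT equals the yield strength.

113 °C

E = 15620 ksi = 107.7 GPa.
α = 10.8×10⁻⁶/°F × 9/5 = 19.4×10⁻⁶/K.
σ_y = 29.8 ksi = 205.5 MPa.
E·α·ΔT = 205.5 MPa ⇒ ΔT = 205.5 / (107.7×10³ × 19.4×10⁻⁶) = 98.14 K.
T = 15.1 + 98.14 = 113.2 °C.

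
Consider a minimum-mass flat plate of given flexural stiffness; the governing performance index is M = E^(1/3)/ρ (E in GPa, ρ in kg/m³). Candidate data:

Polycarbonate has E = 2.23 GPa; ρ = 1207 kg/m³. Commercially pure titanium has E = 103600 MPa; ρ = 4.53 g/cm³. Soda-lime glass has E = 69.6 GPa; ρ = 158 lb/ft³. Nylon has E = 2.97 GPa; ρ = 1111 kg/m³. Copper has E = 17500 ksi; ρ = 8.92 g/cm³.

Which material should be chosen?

Convert each candidate to consistent units, then evaluate M:
  polycarbonate: E = 2.230 GPa, ρ = 1207 kg/m³
  commercially pure titanium: E = 103.6 GPa, ρ = 4530 kg/m³
  soda-lime glass: E = 69.60 GPa, ρ = 2531 kg/m³
  nylon: E = 2.970 GPa, ρ = 1111 kg/m³
  copper: E = 120.7 GPa, ρ = 8920 kg/m³
  soda-lime glass: M = 1.63×10⁻³
  nylon: M = 1.29×10⁻³
  polycarbonate: M = 1.08×10⁻³
  commercially pure titanium: M = 1.04×10⁻³
  copper: M = 0.554×10⁻³
The maximum is for soda-lime glass.

soda-lime glass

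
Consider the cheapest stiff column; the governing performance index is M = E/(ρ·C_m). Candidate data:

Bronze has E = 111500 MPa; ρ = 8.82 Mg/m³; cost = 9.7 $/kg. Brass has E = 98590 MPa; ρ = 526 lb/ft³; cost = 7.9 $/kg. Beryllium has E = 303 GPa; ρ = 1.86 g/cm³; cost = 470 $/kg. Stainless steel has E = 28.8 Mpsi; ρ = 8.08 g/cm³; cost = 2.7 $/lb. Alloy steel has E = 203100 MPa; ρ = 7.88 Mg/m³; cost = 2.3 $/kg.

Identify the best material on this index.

Normalizing units and computing the index:
  bronze: E = 111.5 GPa, ρ = 8820 kg/m³, cost = 9.700 $/kg
  brass: E = 98.59 GPa, ρ = 8426 kg/m³, cost = 7.900 $/kg
  beryllium: E = 303.0 GPa, ρ = 1860 kg/m³, cost = 470.0 $/kg
  stainless steel: E = 198.6 GPa, ρ = 8080 kg/m³, cost = 5.952 $/kg
  alloy steel: E = 203.1 GPa, ρ = 7880 kg/m³, cost = 2.300 $/kg
  alloy steel: M = 11.2 MN·m per $
  stainless steel: M = 4.13 MN·m per $
  brass: M = 1.48 MN·m per $
  bronze: M = 1.30 MN·m per $
  beryllium: M = 0.347 MN·m per $
Highest index: alloy steel.

alloy steel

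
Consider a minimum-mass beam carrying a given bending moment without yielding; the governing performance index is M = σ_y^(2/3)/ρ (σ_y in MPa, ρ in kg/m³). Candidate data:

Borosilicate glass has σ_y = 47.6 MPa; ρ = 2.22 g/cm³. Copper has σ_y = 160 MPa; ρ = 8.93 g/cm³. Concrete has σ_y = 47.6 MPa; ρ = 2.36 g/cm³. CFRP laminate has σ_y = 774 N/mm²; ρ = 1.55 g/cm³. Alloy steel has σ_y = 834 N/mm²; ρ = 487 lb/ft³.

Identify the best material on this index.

CFRP laminate

In SI units:
  borosilicate glass: σ_y = 47.60 MPa, ρ = 2220 kg/m³
  copper: σ_y = 160.0 MPa, ρ = 8930 kg/m³
  concrete: σ_y = 47.60 MPa, ρ = 2360 kg/m³
  CFRP laminate: σ_y = 774.0 MPa, ρ = 1550 kg/m³
  alloy steel: σ_y = 834.0 MPa, ρ = 7801 kg/m³
  CFRP laminate: M = 54.4×10⁻³
  alloy steel: M = 11.4×10⁻³
  borosilicate glass: M = 5.92×10⁻³
  concrete: M = 5.57×10⁻³
  copper: M = 3.30×10⁻³
CFRP laminate ranks first.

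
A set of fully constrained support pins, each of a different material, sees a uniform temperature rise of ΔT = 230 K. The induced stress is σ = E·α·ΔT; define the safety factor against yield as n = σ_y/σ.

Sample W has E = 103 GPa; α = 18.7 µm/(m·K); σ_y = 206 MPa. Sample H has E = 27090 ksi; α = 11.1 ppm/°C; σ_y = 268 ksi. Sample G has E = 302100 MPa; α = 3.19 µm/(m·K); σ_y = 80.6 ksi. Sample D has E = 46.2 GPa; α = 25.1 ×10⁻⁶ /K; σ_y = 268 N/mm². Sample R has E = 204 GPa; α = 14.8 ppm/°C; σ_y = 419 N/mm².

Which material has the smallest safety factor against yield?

sample W

Per material, after unit conversion:
  sample W: E = 103.0, α = 18.7, σ_y = 206.0 → σ = 443 MPa, n = 0.465
  sample H: E = 186.8, α = 11.1, σ_y = 1848 → σ = 477 MPa, n = 3.88
  sample G: E = 302.1, α = 3.19, σ_y = 555.7 → σ = 222 MPa, n = 2.51
  sample D: E = 46.20, α = 25.1, σ_y = 268.0 → σ = 267 MPa, n = 1.00
  sample R: E = 204.0, α = 14.8, σ_y = 419.0 → σ = 694 MPa, n = 0.603
The minimum is sample W at n = 0.465.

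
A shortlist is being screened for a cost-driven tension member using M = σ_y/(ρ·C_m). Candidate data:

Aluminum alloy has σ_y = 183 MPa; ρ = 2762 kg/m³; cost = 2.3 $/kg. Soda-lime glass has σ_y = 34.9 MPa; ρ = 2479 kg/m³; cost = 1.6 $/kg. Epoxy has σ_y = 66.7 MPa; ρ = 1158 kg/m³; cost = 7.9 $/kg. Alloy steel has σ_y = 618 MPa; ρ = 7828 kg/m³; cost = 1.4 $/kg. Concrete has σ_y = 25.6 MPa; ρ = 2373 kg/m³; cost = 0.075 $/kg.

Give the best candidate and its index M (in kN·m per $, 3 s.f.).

concrete, M = 144 kN·m per $

Evaluate M for each candidate:
  concrete: M = 144 kN·m per $
  alloy steel: M = 56.4 kN·m per $
  aluminum alloy: M = 28.8 kN·m per $
  soda-lime glass: M = 8.80 kN·m per $
  epoxy: M = 7.29 kN·m per $
The maximum is for concrete.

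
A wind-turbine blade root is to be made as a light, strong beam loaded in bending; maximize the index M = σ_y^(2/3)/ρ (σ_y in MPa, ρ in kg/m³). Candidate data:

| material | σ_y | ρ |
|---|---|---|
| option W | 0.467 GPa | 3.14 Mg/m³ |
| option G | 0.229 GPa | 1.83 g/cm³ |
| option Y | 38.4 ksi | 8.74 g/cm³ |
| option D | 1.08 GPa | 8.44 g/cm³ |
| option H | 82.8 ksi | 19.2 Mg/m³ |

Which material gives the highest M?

Convert each candidate to consistent units, then evaluate M:
  option W: σ_y = 467.0 MPa, ρ = 3140 kg/m³
  option G: σ_y = 229.0 MPa, ρ = 1830 kg/m³
  option Y: σ_y = 264.8 MPa, ρ = 8740 kg/m³
  option D: σ_y = 1080 MPa, ρ = 8440 kg/m³
  option H: σ_y = 570.9 MPa, ρ = 19200 kg/m³
  option G: M = 20.5×10⁻³
  option W: M = 19.2×10⁻³
  option D: M = 12.5×10⁻³
  option Y: M = 4.72×10⁻³
  option H: M = 3.58×10⁻³
The maximum is for option G.

option G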